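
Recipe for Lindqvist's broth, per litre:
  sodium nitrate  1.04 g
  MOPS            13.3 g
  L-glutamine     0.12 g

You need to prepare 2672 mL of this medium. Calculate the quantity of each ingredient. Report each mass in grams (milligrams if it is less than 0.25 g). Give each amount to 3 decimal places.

Scale factor = 2672 mL / 1000 mL = 2.672.
sodium nitrate: 1.04 g × (2672 mL / 1000 mL) = 2.779 g
MOPS: 13.3 g × (2672 mL / 1000 mL) = 35.538 g
L-glutamine: 0.12 g × (2672 mL / 1000 mL) = 0.321 g

sodium nitrate 2.779 g; MOPS 35.538 g; L-glutamine 0.321 g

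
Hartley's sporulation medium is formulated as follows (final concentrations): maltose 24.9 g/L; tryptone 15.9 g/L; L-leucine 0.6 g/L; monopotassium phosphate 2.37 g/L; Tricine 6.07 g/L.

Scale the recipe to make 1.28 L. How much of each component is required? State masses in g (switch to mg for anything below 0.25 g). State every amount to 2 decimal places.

Working volume: 1.28 L.
maltose: 24.9 g/L × 1.28 L = 31.87 g
tryptone: 15.9 g/L × 1.28 L = 20.35 g
L-leucine: 0.6 g/L × 1.28 L = 0.77 g
monopotassium phosphate: 2.37 g/L × 1.28 L = 3.03 g
Tricine: 6.07 g/L × 1.28 L = 7.77 g

maltose 31.87 g; tryptone 20.35 g; L-leucine 0.77 g; monopotassium phosphate 3.03 g; Tricine 7.77 g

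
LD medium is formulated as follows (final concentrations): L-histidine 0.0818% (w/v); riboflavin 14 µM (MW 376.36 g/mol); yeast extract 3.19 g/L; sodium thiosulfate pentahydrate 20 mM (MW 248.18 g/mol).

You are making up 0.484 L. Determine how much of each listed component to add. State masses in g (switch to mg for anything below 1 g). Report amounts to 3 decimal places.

L-histidine 395.912 mg; riboflavin 2.550 mg; yeast extract 1.544 g; sodium thiosulfate pentahydrate 2.402 g

Scale factor relative to 1 L: 0.484.
L-histidine: 0.0818% w/v = 0.818 g/L → 0.818 × 0.484 L = 0.395912 g = 395.912 mg
riboflavin: 14 µmol/L × 376.36 g/mol × 0.484 L ÷ 1000 = 2.550 mg
yeast extract: 3.19 g/L × 0.484 L = 1.544 g
sodium thiosulfate pentahydrate: 20 mmol/L × 248.18 g/mol × 0.484 L ÷ 1000 = 2.402 g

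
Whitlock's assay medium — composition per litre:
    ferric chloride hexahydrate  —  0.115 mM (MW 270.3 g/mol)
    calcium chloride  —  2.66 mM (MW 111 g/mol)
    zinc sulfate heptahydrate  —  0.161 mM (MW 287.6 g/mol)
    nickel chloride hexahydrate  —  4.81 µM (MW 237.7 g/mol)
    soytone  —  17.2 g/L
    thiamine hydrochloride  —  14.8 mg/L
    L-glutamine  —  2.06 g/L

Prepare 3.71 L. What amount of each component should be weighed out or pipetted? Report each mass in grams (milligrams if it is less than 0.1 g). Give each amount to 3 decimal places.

Working volume: 3.71 L.
ferric chloride hexahydrate: 0.115 mmol/L × 270.3 g/mol × 3.71 L ÷ 1000 = 0.115 g
calcium chloride: 2.66 mmol/L × 111 g/mol × 3.71 L ÷ 1000 = 1.095 g
zinc sulfate heptahydrate: 0.161 mmol/L × 287.6 g/mol × 3.71 L ÷ 1000 = 0.172 g
nickel chloride hexahydrate: 4.81 µmol/L × 237.7 g/mol × 3.71 L ÷ 1000 = 4.242 mg
soytone: 17.2 g/L × 3.71 L = 63.812 g
thiamine hydrochloride: 14.8 mg/L × 3.71 L = 54.908 mg
L-glutamine: 2.06 g/L × 3.71 L = 7.643 g

ferric chloride hexahydrate 0.115 g; calcium chloride 1.095 g; zinc sulfate heptahydrate 0.172 g; nickel chloride hexahydrate 4.242 mg; soytone 63.812 g; thiamine hydrochloride 54.908 mg; L-glutamine 7.643 g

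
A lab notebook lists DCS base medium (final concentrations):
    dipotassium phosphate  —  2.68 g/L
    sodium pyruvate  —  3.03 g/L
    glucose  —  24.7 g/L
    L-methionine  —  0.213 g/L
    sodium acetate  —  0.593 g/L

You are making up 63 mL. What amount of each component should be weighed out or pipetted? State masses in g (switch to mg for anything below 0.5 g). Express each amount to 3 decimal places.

Target volume = 63 mL = 0.063 L.
dipotassium phosphate: 2.68 g/L × 0.063 L = 0.16884 g = 168.840 mg
sodium pyruvate: 3.03 g/L × 0.063 L = 0.19089 g = 190.890 mg
glucose: 24.7 g/L × 0.063 L = 1.556 g
L-methionine: 0.213 g/L × 0.063 L = 0.013419 g = 13.419 mg
sodium acetate: 0.593 g/L × 0.063 L = 0.037359 g = 37.359 mg

dipotassium phosphate 168.840 mg; sodium pyruvate 190.890 mg; glucose 1.556 g; L-methionine 13.419 mg; sodium acetate 37.359 mg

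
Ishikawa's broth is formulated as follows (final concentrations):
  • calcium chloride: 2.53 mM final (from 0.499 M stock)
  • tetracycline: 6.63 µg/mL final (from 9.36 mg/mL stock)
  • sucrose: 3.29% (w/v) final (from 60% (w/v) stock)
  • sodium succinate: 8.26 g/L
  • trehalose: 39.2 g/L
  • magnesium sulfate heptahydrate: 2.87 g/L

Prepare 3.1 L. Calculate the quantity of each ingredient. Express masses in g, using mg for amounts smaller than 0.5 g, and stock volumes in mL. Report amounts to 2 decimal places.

calcium chloride 15.72 mL; tetracycline 2.20 mL; sucrose 169.98 mL; sodium succinate 25.61 g; trehalose 121.52 g; magnesium sulfate heptahydrate 8.90 g

Working volume: 3.1 L.
calcium chloride: V = C2·V2/C1 = 2.53 mM × 3100 mL ÷ 499 mM = 15.72 mL
tetracycline: dilute stock: 6.63 µg/mL × 3100 mL ÷ 9360 µg/mL = 2.20 mL
sucrose: V = C2·V2/C1 = 3.29% ÷ 60% × 3100 mL = 169.98 mL
sodium succinate: 8.26 g/L × 3.1 L = 25.61 g
trehalose: 39.2 g/L × 3.1 L = 121.52 g
magnesium sulfate heptahydrate: 2.87 g/L × 3.1 L = 8.90 g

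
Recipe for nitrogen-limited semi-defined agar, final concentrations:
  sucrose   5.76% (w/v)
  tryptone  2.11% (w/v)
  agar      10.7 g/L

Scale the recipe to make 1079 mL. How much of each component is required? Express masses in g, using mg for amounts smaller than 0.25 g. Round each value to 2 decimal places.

Target volume = 1079 mL = 1.079 L.
sucrose: 5.76 g per 100 mL × 1079 mL ÷ 100 = 62.15 g
tryptone: 2.11 g per 100 mL × 1079 mL ÷ 100 = 22.77 g
agar: 10.7 g/L × 1.079 L = 11.55 g

sucrose 62.15 g; tryptone 22.77 g; agar 11.55 g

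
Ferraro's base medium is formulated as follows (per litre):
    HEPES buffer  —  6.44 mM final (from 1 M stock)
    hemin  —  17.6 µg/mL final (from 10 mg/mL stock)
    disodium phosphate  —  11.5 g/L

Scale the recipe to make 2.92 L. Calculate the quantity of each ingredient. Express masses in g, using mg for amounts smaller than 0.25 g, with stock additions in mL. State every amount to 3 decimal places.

HEPES buffer 18.805 mL; hemin 5.139 mL; disodium phosphate 33.580 g

Scale factor relative to 1 L: 2.92.
HEPES buffer: dilute stock: 6.44 mM × 2920 mL ÷ 1000 mM = 18.805 mL
hemin: dilute stock: 17.6 µg/mL × 2920 mL ÷ 10000 µg/mL = 5.139 mL
disodium phosphate: 11.5 g/L × 2.92 L = 33.580 g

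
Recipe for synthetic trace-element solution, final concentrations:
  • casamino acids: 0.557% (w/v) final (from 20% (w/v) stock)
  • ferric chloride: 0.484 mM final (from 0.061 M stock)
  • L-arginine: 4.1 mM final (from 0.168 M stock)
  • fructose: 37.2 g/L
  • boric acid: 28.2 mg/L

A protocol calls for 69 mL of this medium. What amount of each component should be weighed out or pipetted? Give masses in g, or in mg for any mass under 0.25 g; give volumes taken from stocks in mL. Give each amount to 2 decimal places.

casamino acids 1.92 mL; ferric chloride 0.55 mL; L-arginine 1.68 mL; fructose 2.57 g; boric acid 1.95 mg

Scale factor relative to 1 L: 0.069.
casamino acids: dilute stock: 0.557% ÷ 20% × 69 mL = 1.92 mL
ferric chloride: dilute stock: 0.484 mM × 69 mL ÷ 61 mM = 0.55 mL
L-arginine: C1V1 = C2V2 → 4.1 mM × 69 mL ÷ 168 mM = 1.68 mL
fructose: 37.2 g/L × 0.069 L = 2.57 g
boric acid: 28.2 mg/L × 0.069 L = 1.95 mg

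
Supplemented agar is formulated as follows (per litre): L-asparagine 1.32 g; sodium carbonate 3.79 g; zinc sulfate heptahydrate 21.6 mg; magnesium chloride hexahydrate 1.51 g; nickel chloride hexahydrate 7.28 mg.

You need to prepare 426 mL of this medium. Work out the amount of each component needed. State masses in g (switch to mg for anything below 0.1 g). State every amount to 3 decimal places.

L-asparagine 0.562 g; sodium carbonate 1.615 g; zinc sulfate heptahydrate 9.202 mg; magnesium chloride hexahydrate 0.643 g; nickel chloride hexahydrate 3.101 mg

Scale factor = 426 mL / 1000 mL = 0.426.
L-asparagine: 1.32 g × (426 mL / 1000 mL) = 0.562 g
sodium carbonate: 3.79 g × (426 mL / 1000 mL) = 1.615 g
zinc sulfate heptahydrate: 21.6 mg × (426 mL / 1000 mL) = 9.202 mg
magnesium chloride hexahydrate: 1.51 g × (426 mL / 1000 mL) = 0.643 g
nickel chloride hexahydrate: 7.28 mg × (426 mL / 1000 mL) = 3.101 mg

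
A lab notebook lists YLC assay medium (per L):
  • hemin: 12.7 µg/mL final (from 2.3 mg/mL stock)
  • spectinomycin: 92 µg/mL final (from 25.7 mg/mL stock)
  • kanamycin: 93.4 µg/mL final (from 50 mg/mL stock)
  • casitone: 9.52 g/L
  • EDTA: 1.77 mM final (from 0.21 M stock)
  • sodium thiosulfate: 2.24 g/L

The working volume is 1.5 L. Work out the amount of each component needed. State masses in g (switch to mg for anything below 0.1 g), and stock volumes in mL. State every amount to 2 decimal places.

Scale factor relative to 1 L: 1.5.
hemin: V = C2·V2/C1 = 12.7 µg/mL × 1500 mL ÷ 2300 µg/mL = 8.28 mL
spectinomycin: V = C2·V2/C1 = 92 µg/mL × 1500 mL ÷ 25700 µg/mL = 5.37 mL
kanamycin: C1V1 = C2V2 → 93.4 µg/mL × 1500 mL ÷ 50000 µg/mL = 2.80 mL
casitone: 9.52 g/L × 1.5 L = 14.28 g
EDTA: C1V1 = C2V2 → 1.77 mM × 1500 mL ÷ 210 mM = 12.64 mL
sodium thiosulfate: 2.24 g/L × 1.5 L = 3.36 g

hemin 8.28 mL; spectinomycin 5.37 mL; kanamycin 2.80 mL; casitone 14.28 g; EDTA 12.64 mL; sodium thiosulfate 3.36 g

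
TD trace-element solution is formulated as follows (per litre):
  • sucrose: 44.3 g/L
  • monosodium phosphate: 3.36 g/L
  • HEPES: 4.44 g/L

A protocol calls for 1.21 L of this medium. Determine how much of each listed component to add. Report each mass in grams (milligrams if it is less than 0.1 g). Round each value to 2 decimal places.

sucrose 53.60 g; monosodium phosphate 4.07 g; HEPES 5.37 g

Scale factor relative to 1 L: 1.21.
sucrose: 44.3 g/L × 1.21 L = 53.60 g
monosodium phosphate: 3.36 g/L × 1.21 L = 4.07 g
HEPES: 4.44 g/L × 1.21 L = 5.37 g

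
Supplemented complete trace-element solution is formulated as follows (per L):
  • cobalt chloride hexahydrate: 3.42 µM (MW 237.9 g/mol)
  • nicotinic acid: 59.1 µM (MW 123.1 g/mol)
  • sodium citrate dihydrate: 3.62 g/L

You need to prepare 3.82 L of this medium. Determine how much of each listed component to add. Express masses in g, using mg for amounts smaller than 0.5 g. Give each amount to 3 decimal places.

cobalt chloride hexahydrate 3.108 mg; nicotinic acid 27.791 mg; sodium citrate dihydrate 13.828 g

Scale factor relative to 1 L: 3.82.
cobalt chloride hexahydrate: 3.42 µmol/L × 237.9 g/mol × 3.82 L ÷ 1000 = 3.108 mg
nicotinic acid: 59.1 µmol/L × 123.1 g/mol × 3.82 L ÷ 1000 = 27.791 mg
sodium citrate dihydrate: 3.62 g/L × 3.82 L = 13.828 g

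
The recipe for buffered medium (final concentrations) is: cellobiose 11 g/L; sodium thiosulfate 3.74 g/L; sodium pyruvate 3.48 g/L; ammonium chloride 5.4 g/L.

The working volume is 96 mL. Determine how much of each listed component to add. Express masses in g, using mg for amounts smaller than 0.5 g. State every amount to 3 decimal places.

cellobiose 1.056 g; sodium thiosulfate 359.040 mg; sodium pyruvate 334.080 mg; ammonium chloride 0.518 g

Scale factor relative to 1 L: 0.096.
cellobiose: 11 g/L × 0.096 L = 1.056 g
sodium thiosulfate: 3.74 g/L × 0.096 L = 0.35904 g = 359.040 mg
sodium pyruvate: 3.48 g/L × 0.096 L = 0.33408 g = 334.080 mg
ammonium chloride: 5.4 g/L × 0.096 L = 0.518 g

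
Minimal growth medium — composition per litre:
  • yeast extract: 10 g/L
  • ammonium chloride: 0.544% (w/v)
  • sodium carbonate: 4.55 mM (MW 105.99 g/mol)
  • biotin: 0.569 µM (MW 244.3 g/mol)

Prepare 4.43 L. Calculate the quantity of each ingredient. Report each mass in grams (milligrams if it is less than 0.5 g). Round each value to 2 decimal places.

Scale factor relative to 1 L: 4.43.
yeast extract: 10 g/L × 4.43 L = 44.30 g
ammonium chloride: 0.544 g per 100 mL × 4430 mL ÷ 100 = 24.10 g
sodium carbonate: 4.55 mmol/L × 105.99 g/mol × 4.43 L ÷ 1000 = 2.14 g
biotin: 0.569 µmol/L × 244.3 g/mol × 4.43 L ÷ 1000 = 0.62 mg

yeast extract 44.30 g; ammonium chloride 24.10 g; sodium carbonate 2.14 g; biotin 0.62 mg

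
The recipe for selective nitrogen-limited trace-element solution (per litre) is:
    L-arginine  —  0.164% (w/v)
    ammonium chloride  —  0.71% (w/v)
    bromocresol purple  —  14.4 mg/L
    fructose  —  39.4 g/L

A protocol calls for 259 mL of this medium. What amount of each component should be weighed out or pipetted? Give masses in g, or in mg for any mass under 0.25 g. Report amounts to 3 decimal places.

L-arginine 0.425 g; ammonium chloride 1.839 g; bromocresol purple 3.730 mg; fructose 10.205 g

Scale factor relative to 1 L: 0.259.
L-arginine: 0.164 g per 100 mL × 259 mL ÷ 100 = 0.425 g
ammonium chloride: 0.71% w/v = 7.1 g/L → 7.1 × 0.259 L = 1.839 g
bromocresol purple: 14.4 mg/L × 0.259 L = 3.730 mg
fructose: 39.4 g/L × 0.259 L = 10.205 g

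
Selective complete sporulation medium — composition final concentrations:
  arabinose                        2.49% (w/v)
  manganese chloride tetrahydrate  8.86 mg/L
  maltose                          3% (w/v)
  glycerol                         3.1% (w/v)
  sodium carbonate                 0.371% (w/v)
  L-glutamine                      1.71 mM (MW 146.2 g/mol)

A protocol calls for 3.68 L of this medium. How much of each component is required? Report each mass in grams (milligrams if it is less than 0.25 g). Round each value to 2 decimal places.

arabinose 91.63 g; manganese chloride tetrahydrate 32.60 mg; maltose 110.40 g; glycerol 114.08 g; sodium carbonate 13.65 g; L-glutamine 0.92 g

Working volume: 3.68 L.
arabinose: 2.49% w/v = 24.9 g/L → 24.9 × 3.68 L = 91.63 g
manganese chloride tetrahydrate: 8.86 mg/L × 3.68 L = 32.60 mg
maltose: 3 g per 100 mL × 3680 mL ÷ 100 = 110.40 g
glycerol: 3.1% w/v = 31 g/L → 31 × 3.68 L = 114.08 g
sodium carbonate: 0.371 g per 100 mL × 3680 mL ÷ 100 = 13.65 g
L-glutamine: 1.71 mmol/L × 146.2 g/mol × 3.68 L ÷ 1000 = 0.92 g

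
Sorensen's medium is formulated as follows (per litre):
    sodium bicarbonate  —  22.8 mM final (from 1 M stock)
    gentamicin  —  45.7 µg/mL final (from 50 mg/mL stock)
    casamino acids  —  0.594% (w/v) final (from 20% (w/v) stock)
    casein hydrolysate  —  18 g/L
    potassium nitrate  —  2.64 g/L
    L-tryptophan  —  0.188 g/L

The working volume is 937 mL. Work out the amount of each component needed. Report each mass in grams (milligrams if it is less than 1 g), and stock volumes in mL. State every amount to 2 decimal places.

sodium bicarbonate 21.36 mL; gentamicin 0.86 mL; casamino acids 27.83 mL; casein hydrolysate 16.87 g; potassium nitrate 2.47 g; L-tryptophan 176.16 mg

Scale factor relative to 1 L: 0.937.
sodium bicarbonate: C1V1 = C2V2 → 22.8 mM × 937 mL ÷ 1000 mM = 21.36 mL
gentamicin: C1V1 = C2V2 → 45.7 µg/mL × 937 mL ÷ 50000 µg/mL = 0.86 mL
casamino acids: V = C2·V2/C1 = 0.594% ÷ 20% × 937 mL = 27.83 mL
casein hydrolysate: 18 g/L × 0.937 L = 16.87 g
potassium nitrate: 2.64 g/L × 0.937 L = 2.47 g
L-tryptophan: 0.188 g/L × 0.937 L = 0.176156 g = 176.16 mg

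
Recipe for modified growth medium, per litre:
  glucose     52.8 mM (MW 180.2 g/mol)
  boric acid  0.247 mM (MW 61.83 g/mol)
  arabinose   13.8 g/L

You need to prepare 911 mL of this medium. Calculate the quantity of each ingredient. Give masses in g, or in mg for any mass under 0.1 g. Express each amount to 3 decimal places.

Scale factor relative to 1 L: 0.911.
glucose: 52.8 mmol/L × 180.2 g/mol × 0.911 L ÷ 1000 = 8.668 g
boric acid: 0.247 mmol/L × 61.83 mg/mmol × 0.911 L = 13.913 mg
arabinose: 13.8 g/L × 0.911 L = 12.572 g

glucose 8.668 g; boric acid 13.913 mg; arabinose 12.572 g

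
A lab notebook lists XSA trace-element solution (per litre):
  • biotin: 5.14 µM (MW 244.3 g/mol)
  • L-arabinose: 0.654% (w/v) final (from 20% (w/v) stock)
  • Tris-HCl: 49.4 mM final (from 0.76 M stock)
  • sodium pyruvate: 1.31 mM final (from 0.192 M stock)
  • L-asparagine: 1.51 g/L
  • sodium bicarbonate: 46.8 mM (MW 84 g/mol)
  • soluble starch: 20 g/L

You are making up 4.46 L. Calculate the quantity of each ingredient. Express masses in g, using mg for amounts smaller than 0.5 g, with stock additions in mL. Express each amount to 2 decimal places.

Scale factor relative to 1 L: 4.46.
biotin: 5.14 µmol/L × 244.3 g/mol × 4.46 L ÷ 1000 = 5.60 mg
L-arabinose: dilute stock: 0.654% ÷ 20% × 4460 mL = 145.84 mL
Tris-HCl: V = C2·V2/C1 = 49.4 mM × 4460 mL ÷ 760 mM = 289.90 mL
sodium pyruvate: C1V1 = C2V2 → 1.31 mM × 4460 mL ÷ 192 mM = 30.43 mL
L-asparagine: 1.51 g/L × 4.46 L = 6.73 g
sodium bicarbonate: 46.8 mmol/L × 84 g/mol × 4.46 L ÷ 1000 = 17.53 g
soluble starch: 20 g/L × 4.46 L = 89.20 g

biotin 5.60 mg; L-arabinose 145.84 mL; Tris-HCl 289.90 mL; sodium pyruvate 30.43 mL; L-asparagine 6.73 g; sodium bicarbonate 17.53 g; soluble starch 89.20 g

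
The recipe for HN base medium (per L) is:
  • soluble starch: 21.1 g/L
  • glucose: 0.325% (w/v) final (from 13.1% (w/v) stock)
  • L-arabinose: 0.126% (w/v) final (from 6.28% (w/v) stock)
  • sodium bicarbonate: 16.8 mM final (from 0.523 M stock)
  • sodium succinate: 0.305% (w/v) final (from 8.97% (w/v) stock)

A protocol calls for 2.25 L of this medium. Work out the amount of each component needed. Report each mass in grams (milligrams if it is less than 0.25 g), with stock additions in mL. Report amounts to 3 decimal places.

Working volume: 2.25 L.
soluble starch: 21.1 g/L × 2.25 L = 47.475 g
glucose: V = C2·V2/C1 = 0.325% ÷ 13.1% × 2250 mL = 55.821 mL
L-arabinose: C1V1 = C2V2 → 0.126% ÷ 6.28% × 2250 mL = 45.143 mL
sodium bicarbonate: dilute stock: 16.8 mM × 2250 mL ÷ 523 mM = 72.275 mL
sodium succinate: C1V1 = C2V2 → 0.305% ÷ 8.97% × 2250 mL = 76.505 mL

soluble starch 47.475 g; glucose 55.821 mL; L-arabinose 45.143 mL; sodium bicarbonate 72.275 mL; sodium succinate 76.505 mL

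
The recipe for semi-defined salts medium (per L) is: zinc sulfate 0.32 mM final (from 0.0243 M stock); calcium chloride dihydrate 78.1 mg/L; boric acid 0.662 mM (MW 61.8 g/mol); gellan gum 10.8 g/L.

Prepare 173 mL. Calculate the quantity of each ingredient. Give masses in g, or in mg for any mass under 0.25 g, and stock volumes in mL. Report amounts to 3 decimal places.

Scale factor relative to 1 L: 0.173.
zinc sulfate: dilute stock: 0.32 mM × 173 mL ÷ 24.3 mM = 2.278 mL
calcium chloride dihydrate: 78.1 mg/L × 0.173 L = 13.511 mg
boric acid: 0.662 mmol/L × 61.8 mg/mmol × 0.173 L = 7.078 mg
gellan gum: 10.8 g/L × 0.173 L = 1.868 g

zinc sulfate 2.278 mL; calcium chloride dihydrate 13.511 mg; boric acid 7.078 mg; gellan gum 1.868 g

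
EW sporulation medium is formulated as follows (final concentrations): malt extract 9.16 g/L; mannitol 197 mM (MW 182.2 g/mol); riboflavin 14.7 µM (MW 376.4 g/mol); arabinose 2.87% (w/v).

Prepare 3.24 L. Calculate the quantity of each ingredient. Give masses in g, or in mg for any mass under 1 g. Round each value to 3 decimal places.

malt extract 29.678 g; mannitol 116.295 g; riboflavin 17.927 mg; arabinose 92.988 g

Scale factor relative to 1 L: 3.24.
malt extract: 9.16 g/L × 3.24 L = 29.678 g
mannitol: 197 mmol/L × 182.2 g/mol × 3.24 L ÷ 1000 = 116.295 g
riboflavin: 14.7 µmol/L × 376.4 g/mol × 3.24 L ÷ 1000 = 17.927 mg
arabinose: 2.87% w/v = 28.7 g/L → 28.7 × 3.24 L = 92.988 g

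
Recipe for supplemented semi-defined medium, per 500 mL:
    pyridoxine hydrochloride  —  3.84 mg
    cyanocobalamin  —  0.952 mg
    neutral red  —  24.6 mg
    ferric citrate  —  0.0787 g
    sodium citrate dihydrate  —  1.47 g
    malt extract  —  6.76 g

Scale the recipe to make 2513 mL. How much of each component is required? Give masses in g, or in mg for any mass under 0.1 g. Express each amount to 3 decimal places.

pyridoxine hydrochloride 19.300 mg; cyanocobalamin 4.785 mg; neutral red 0.124 g; ferric citrate 0.396 g; sodium citrate dihydrate 7.388 g; malt extract 33.976 g

Scale factor = 2513 mL / 500 mL = 5.026.
pyridoxine hydrochloride: 3.84 mg × (2513 mL / 500 mL) = 19.300 mg
cyanocobalamin: 0.952 mg × (2513 mL / 500 mL) = 4.785 mg
neutral red: 24.6 mg × (2513 mL / 500 mL) = 123.64 mg = 0.124 g
ferric citrate: 0.0787 g × (2513 mL / 500 mL) = 0.396 g
sodium citrate dihydrate: 1.47 g × (2513 mL / 500 mL) = 7.388 g
malt extract: 6.76 g × (2513 mL / 500 mL) = 33.976 g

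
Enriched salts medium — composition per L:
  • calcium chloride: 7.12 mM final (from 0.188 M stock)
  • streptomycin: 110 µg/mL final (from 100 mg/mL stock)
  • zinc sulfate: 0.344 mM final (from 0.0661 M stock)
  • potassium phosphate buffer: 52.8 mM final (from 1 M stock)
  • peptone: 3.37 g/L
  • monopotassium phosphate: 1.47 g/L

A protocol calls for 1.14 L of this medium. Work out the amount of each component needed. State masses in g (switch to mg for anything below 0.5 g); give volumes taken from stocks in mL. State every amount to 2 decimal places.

calcium chloride 43.17 mL; streptomycin 1.25 mL; zinc sulfate 5.93 mL; potassium phosphate buffer 60.19 mL; peptone 3.84 g; monopotassium phosphate 1.68 g

Scale factor relative to 1 L: 1.14.
calcium chloride: C1V1 = C2V2 → 7.12 mM × 1140 mL ÷ 188 mM = 43.17 mL
streptomycin: C1V1 = C2V2 → 110 µg/mL × 1140 mL ÷ 100000 µg/mL = 1.25 mL
zinc sulfate: dilute stock: 0.344 mM × 1140 mL ÷ 66.1 mM = 5.93 mL
potassium phosphate buffer: dilute stock: 52.8 mM × 1140 mL ÷ 1000 mM = 60.19 mL
peptone: 3.37 g/L × 1.14 L = 3.84 g
monopotassium phosphate: 1.47 g/L × 1.14 L = 1.68 g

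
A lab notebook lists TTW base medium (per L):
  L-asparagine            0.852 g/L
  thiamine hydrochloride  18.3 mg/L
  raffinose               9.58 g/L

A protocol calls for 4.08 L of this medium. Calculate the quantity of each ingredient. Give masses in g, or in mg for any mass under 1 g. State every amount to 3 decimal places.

Working volume: 4.08 L.
L-asparagine: 0.852 g/L × 4.08 L = 3.476 g
thiamine hydrochloride: 18.3 mg/L × 4.08 L = 74.664 mg
raffinose: 9.58 g/L × 4.08 L = 39.086 g

L-asparagine 3.476 g; thiamine hydrochloride 74.664 mg; raffinose 39.086 g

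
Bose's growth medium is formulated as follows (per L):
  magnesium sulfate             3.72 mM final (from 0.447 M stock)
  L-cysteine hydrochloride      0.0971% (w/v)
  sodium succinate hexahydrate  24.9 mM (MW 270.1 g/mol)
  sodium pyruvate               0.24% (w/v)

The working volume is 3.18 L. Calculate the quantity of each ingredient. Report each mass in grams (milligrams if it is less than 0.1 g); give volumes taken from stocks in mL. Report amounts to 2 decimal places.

magnesium sulfate 26.46 mL; L-cysteine hydrochloride 3.09 g; sodium succinate hexahydrate 21.39 g; sodium pyruvate 7.63 g

Scale factor relative to 1 L: 3.18.
magnesium sulfate: V = C2·V2/C1 = 3.72 mM × 3180 mL ÷ 447 mM = 26.46 mL
L-cysteine hydrochloride: 0.0971 g per 100 mL × 3180 mL ÷ 100 = 3.09 g
sodium succinate hexahydrate: 24.9 mmol/L × 270.1 g/mol × 3.18 L ÷ 1000 = 21.39 g
sodium pyruvate: 0.24% w/v = 2.4 g/L → 2.4 × 3.18 L = 7.63 g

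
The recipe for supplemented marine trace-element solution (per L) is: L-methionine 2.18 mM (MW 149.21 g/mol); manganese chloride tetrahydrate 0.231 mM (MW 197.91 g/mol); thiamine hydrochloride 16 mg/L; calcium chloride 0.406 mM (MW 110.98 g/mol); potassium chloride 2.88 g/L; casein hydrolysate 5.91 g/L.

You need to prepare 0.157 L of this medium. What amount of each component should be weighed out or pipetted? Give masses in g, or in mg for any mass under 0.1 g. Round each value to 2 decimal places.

L-methionine 51.07 mg; manganese chloride tetrahydrate 7.18 mg; thiamine hydrochloride 2.51 mg; calcium chloride 7.07 mg; potassium chloride 0.45 g; casein hydrolysate 0.93 g

Working volume: 0.157 L.
L-methionine: 2.18 mmol/L × 149.21 mg/mmol × 0.157 L = 51.07 mg
manganese chloride tetrahydrate: 0.231 mmol/L × 197.91 mg/mmol × 0.157 L = 7.18 mg
thiamine hydrochloride: 16 mg/L × 0.157 L = 2.51 mg
calcium chloride: 0.406 mmol/L × 110.98 mg/mmol × 0.157 L = 7.07 mg
potassium chloride: 2.88 g/L × 0.157 L = 0.45 g
casein hydrolysate: 5.91 g/L × 0.157 L = 0.93 g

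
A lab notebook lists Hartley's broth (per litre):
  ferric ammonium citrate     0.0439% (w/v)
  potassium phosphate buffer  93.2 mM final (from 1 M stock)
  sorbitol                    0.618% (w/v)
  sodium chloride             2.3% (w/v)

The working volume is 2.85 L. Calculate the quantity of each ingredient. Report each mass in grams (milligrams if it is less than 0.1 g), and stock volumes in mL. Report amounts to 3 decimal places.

ferric ammonium citrate 1.251 g; potassium phosphate buffer 265.620 mL; sorbitol 17.613 g; sodium chloride 65.550 g

Working volume: 2.85 L.
ferric ammonium citrate: 0.0439% w/v = 0.439 g/L → 0.439 × 2.85 L = 1.251 g
potassium phosphate buffer: dilute stock: 93.2 mM × 2850 mL ÷ 1000 mM = 265.620 mL
sorbitol: 0.618 g per 100 mL × 2850 mL ÷ 100 = 17.613 g
sodium chloride: 2.3 g per 100 mL × 2850 mL ÷ 100 = 65.550 g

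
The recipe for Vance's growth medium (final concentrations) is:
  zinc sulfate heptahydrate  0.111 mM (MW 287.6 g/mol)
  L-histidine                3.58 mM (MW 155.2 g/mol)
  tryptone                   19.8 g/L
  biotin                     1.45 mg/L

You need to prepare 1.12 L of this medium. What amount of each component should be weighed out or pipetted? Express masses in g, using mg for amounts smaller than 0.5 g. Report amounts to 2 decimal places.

Working volume: 1.12 L.
zinc sulfate heptahydrate: 0.111 mmol/L × 287.6 mg/mmol × 1.12 L = 35.75 mg
L-histidine: 3.58 mmol/L × 155.2 g/mol × 1.12 L ÷ 1000 = 0.62 g
tryptone: 19.8 g/L × 1.12 L = 22.18 g
biotin: 1.45 mg/L × 1.12 L = 1.62 mg

zinc sulfate heptahydrate 35.75 mg; L-histidine 0.62 g; tryptone 22.18 g; biotin 1.62 mg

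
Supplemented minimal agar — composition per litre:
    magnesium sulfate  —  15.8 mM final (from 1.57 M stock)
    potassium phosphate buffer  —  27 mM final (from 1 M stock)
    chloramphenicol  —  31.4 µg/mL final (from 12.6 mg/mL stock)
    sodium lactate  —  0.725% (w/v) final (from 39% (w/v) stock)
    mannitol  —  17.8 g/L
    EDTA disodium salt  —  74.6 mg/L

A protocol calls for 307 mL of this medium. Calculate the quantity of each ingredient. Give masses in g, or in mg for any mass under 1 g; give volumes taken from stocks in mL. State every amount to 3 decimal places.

magnesium sulfate 3.090 mL; potassium phosphate buffer 8.289 mL; chloramphenicol 0.765 mL; sodium lactate 5.707 mL; mannitol 5.465 g; EDTA disodium salt 22.902 mg

Working volume: 307 mL = 0.307 L.
magnesium sulfate: C1V1 = C2V2 → 15.8 mM × 307 mL ÷ 1570 mM = 3.090 mL
potassium phosphate buffer: C1V1 = C2V2 → 27 mM × 307 mL ÷ 1000 mM = 8.289 mL
chloramphenicol: C1V1 = C2V2 → 31.4 µg/mL × 307 mL ÷ 12600 µg/mL = 0.765 mL
sodium lactate: V = C2·V2/C1 = 0.725% ÷ 39% × 307 mL = 5.707 mL
mannitol: 17.8 g/L × 0.307 L = 5.465 g
EDTA disodium salt: 74.6 mg/L × 0.307 L = 22.902 mg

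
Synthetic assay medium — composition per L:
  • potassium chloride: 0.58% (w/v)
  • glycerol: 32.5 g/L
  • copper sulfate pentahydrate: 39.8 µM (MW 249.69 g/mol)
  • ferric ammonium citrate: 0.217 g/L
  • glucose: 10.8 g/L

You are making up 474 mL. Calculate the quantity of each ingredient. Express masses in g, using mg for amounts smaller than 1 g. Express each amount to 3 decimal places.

potassium chloride 2.749 g; glycerol 15.405 g; copper sulfate pentahydrate 4.710 mg; ferric ammonium citrate 102.858 mg; glucose 5.119 g

Scale factor relative to 1 L: 0.474.
potassium chloride: 0.58 g per 100 mL × 474 mL ÷ 100 = 2.749 g
glycerol: 32.5 g/L × 0.474 L = 15.405 g
copper sulfate pentahydrate: 39.8 µmol/L × 249.69 g/mol × 0.474 L ÷ 1000 = 4.710 mg
ferric ammonium citrate: 0.217 g/L × 0.474 L = 0.102858 g = 102.858 mg
glucose: 10.8 g/L × 0.474 L = 5.119 g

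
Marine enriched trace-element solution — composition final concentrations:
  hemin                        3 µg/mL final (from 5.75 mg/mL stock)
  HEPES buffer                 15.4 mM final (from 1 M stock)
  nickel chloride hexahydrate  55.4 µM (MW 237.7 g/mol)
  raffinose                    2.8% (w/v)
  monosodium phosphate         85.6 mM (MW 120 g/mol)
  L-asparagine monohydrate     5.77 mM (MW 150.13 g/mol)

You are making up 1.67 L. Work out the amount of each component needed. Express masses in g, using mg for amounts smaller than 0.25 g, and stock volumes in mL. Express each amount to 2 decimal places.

hemin 0.87 mL; HEPES buffer 25.72 mL; nickel chloride hexahydrate 21.99 mg; raffinose 46.76 g; monosodium phosphate 17.15 g; L-asparagine monohydrate 1.45 g

Scale factor relative to 1 L: 1.67.
hemin: C1V1 = C2V2 → 3 µg/mL × 1670 mL ÷ 5750 µg/mL = 0.87 mL
HEPES buffer: V = C2·V2/C1 = 15.4 mM × 1670 mL ÷ 1000 mM = 25.72 mL
nickel chloride hexahydrate: 55.4 µmol/L × 237.7 g/mol × 1.67 L ÷ 1000 = 21.99 mg
raffinose: 2.8 g per 100 mL × 1670 mL ÷ 100 = 46.76 g
monosodium phosphate: 85.6 mmol/L × 120 g/mol × 1.67 L ÷ 1000 = 17.15 g
L-asparagine monohydrate: 5.77 mmol/L × 150.13 g/mol × 1.67 L ÷ 1000 = 1.45 g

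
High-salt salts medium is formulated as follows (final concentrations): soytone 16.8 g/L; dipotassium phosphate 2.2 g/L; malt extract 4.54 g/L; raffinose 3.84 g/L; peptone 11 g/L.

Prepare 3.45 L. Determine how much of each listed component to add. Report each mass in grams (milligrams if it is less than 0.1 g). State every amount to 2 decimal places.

soytone 57.96 g; dipotassium phosphate 7.59 g; malt extract 15.66 g; raffinose 13.25 g; peptone 37.95 g

Scale factor relative to 1 L: 3.45.
soytone: 16.8 g/L × 3.45 L = 57.96 g
dipotassium phosphate: 2.2 g/L × 3.45 L = 7.59 g
malt extract: 4.54 g/L × 3.45 L = 15.66 g
raffinose: 3.84 g/L × 3.45 L = 13.25 g
peptone: 11 g/L × 3.45 L = 37.95 g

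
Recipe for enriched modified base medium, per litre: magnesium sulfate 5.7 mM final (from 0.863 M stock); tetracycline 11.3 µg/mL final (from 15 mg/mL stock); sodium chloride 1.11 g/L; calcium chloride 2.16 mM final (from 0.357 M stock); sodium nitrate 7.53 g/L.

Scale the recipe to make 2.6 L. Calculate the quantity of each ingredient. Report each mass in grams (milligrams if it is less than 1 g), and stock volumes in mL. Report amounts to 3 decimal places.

magnesium sulfate 17.173 mL; tetracycline 1.959 mL; sodium chloride 2.886 g; calcium chloride 15.731 mL; sodium nitrate 19.578 g

Working volume: 2.6 L.
magnesium sulfate: C1V1 = C2V2 → 5.7 mM × 2600 mL ÷ 863 mM = 17.173 mL
tetracycline: V = C2·V2/C1 = 11.3 µg/mL × 2600 mL ÷ 15000 µg/mL = 1.959 mL
sodium chloride: 1.11 g/L × 2.6 L = 2.886 g
calcium chloride: V = C2·V2/C1 = 2.16 mM × 2600 mL ÷ 357 mM = 15.731 mL
sodium nitrate: 7.53 g/L × 2.6 L = 19.578 g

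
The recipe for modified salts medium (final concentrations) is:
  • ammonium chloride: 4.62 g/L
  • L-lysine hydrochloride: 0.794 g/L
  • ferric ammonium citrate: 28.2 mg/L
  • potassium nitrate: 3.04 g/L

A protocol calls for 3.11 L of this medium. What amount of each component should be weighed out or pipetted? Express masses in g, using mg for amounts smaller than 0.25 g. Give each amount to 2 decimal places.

Scale factor relative to 1 L: 3.11.
ammonium chloride: 4.62 g/L × 3.11 L = 14.37 g
L-lysine hydrochloride: 0.794 g/L × 3.11 L = 2.47 g
ferric ammonium citrate: 28.2 mg/L × 3.11 L = 87.70 mg
potassium nitrate: 3.04 g/L × 3.11 L = 9.45 g

ammonium chloride 14.37 g; L-lysine hydrochloride 2.47 g; ferric ammonium citrate 87.70 mg; potassium nitrate 9.45 g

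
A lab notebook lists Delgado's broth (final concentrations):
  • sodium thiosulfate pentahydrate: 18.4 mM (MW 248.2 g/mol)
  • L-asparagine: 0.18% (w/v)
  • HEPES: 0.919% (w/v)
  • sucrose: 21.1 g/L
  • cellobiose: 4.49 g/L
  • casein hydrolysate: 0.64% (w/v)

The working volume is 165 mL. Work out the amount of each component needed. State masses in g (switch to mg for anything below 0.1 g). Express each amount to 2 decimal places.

sodium thiosulfate pentahydrate 0.75 g; L-asparagine 0.30 g; HEPES 1.52 g; sucrose 3.48 g; cellobiose 0.74 g; casein hydrolysate 1.06 g

Working volume: 165 mL = 0.165 L.
sodium thiosulfate pentahydrate: 18.4 mmol/L × 248.2 g/mol × 0.165 L ÷ 1000 = 0.75 g
L-asparagine: 0.18 g per 100 mL × 165 mL ÷ 100 = 0.30 g
HEPES: 0.919 g per 100 mL × 165 mL ÷ 100 = 1.52 g
sucrose: 21.1 g/L × 0.165 L = 3.48 g
cellobiose: 4.49 g/L × 0.165 L = 0.74 g
casein hydrolysate: 0.64% w/v = 6.4 g/L → 6.4 × 0.165 L = 1.06 g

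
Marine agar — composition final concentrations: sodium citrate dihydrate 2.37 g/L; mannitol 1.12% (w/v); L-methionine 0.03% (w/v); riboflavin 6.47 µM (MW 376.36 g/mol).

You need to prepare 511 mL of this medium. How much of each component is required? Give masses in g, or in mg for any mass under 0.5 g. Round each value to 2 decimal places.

sodium citrate dihydrate 1.21 g; mannitol 5.72 g; L-methionine 153.30 mg; riboflavin 1.24 mg

Target volume = 511 mL = 0.511 L.
sodium citrate dihydrate: 2.37 g/L × 0.511 L = 1.21 g
mannitol: 1.12 g per 100 mL × 511 mL ÷ 100 = 5.72 g
L-methionine: 0.03% w/v = 0.3 g/L → 0.3 × 0.511 L = 0.1533 g = 153.30 mg
riboflavin: 6.47 µmol/L × 376.36 g/mol × 0.511 L ÷ 1000 = 1.24 mg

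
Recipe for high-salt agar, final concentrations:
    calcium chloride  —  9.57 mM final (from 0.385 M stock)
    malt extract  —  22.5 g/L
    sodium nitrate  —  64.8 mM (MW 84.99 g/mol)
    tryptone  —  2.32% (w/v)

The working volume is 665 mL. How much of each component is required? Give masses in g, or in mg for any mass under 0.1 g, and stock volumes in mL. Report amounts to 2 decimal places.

Target volume = 665 mL = 0.665 L.
calcium chloride: V = C2·V2/C1 = 9.57 mM × 665 mL ÷ 385 mM = 16.53 mL
malt extract: 22.5 g/L × 0.665 L = 14.96 g
sodium nitrate: 64.8 mmol/L × 84.99 g/mol × 0.665 L ÷ 1000 = 3.66 g
tryptone: 2.32% w/v = 23.2 g/L → 23.2 × 0.665 L = 15.43 g

calcium chloride 16.53 mL; malt extract 14.96 g; sodium nitrate 3.66 g; tryptone 15.43 g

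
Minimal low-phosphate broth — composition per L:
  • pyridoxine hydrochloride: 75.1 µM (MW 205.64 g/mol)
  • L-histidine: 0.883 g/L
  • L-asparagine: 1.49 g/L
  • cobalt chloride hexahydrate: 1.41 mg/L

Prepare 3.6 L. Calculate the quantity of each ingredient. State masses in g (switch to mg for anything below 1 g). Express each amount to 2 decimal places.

Scale factor relative to 1 L: 3.6.
pyridoxine hydrochloride: 75.1 µmol/L × 205.64 g/mol × 3.6 L ÷ 1000 = 55.60 mg
L-histidine: 0.883 g/L × 3.6 L = 3.18 g
L-asparagine: 1.49 g/L × 3.6 L = 5.36 g
cobalt chloride hexahydrate: 1.41 mg/L × 3.6 L = 5.08 mg

pyridoxine hydrochloride 55.60 mg; L-histidine 3.18 g; L-asparagine 5.36 g; cobalt chloride hexahydrate 5.08 mg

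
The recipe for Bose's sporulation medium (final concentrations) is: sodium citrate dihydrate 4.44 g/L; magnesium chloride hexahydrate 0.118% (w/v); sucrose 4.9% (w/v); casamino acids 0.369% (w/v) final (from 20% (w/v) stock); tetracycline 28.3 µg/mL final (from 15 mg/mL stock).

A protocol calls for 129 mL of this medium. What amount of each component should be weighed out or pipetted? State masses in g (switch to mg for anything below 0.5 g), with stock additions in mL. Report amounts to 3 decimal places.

Working volume: 129 mL = 0.129 L.
sodium citrate dihydrate: 4.44 g/L × 0.129 L = 0.573 g
magnesium chloride hexahydrate: 0.118% w/v = 1.18 g/L → 1.18 × 0.129 L = 0.15222 g = 152.220 mg
sucrose: 4.9 g per 100 mL × 129 mL ÷ 100 = 6.321 g
casamino acids: V = C2·V2/C1 = 0.369% ÷ 20% × 129 mL = 2.380 mL
tetracycline: dilute stock: 28.3 µg/mL × 129 mL ÷ 15000 µg/mL = 0.243 mL

sodium citrate dihydrate 0.573 g; magnesium chloride hexahydrate 152.220 mg; sucrose 6.321 g; casamino acids 2.380 mL; tetracycline 0.243 mL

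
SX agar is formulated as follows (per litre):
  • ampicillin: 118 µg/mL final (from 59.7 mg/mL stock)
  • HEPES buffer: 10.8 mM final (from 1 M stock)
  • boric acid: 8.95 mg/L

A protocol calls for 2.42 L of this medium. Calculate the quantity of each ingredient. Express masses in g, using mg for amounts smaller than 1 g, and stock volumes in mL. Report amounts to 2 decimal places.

ampicillin 4.78 mL; HEPES buffer 26.14 mL; boric acid 21.66 mg

Scale factor relative to 1 L: 2.42.
ampicillin: dilute stock: 118 µg/mL × 2420 mL ÷ 59700 µg/mL = 4.78 mL
HEPES buffer: dilute stock: 10.8 mM × 2420 mL ÷ 1000 mM = 26.14 mL
boric acid: 8.95 mg/L × 2.42 L = 21.66 mg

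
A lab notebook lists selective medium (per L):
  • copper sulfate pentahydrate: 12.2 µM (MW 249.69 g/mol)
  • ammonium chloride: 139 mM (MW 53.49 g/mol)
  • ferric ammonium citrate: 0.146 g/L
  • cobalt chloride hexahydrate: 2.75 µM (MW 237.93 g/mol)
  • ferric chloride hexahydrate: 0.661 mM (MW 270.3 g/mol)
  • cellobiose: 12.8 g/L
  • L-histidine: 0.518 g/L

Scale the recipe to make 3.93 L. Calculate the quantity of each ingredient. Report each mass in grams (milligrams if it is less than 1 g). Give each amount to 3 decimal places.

copper sulfate pentahydrate 11.972 mg; ammonium chloride 29.220 g; ferric ammonium citrate 573.780 mg; cobalt chloride hexahydrate 2.571 mg; ferric chloride hexahydrate 702.166 mg; cellobiose 50.304 g; L-histidine 2.036 g

Scale factor relative to 1 L: 3.93.
copper sulfate pentahydrate: 12.2 µmol/L × 249.69 g/mol × 3.93 L ÷ 1000 = 11.972 mg
ammonium chloride: 139 mmol/L × 53.49 g/mol × 3.93 L ÷ 1000 = 29.220 g
ferric ammonium citrate: 0.146 g/L × 3.93 L = 0.57378 g = 573.780 mg
cobalt chloride hexahydrate: 2.75 µmol/L × 237.93 g/mol × 3.93 L ÷ 1000 = 2.571 mg
ferric chloride hexahydrate: 0.661 mmol/L × 270.3 mg/mmol × 3.93 L = 702.166 mg
cellobiose: 12.8 g/L × 3.93 L = 50.304 g
L-histidine: 0.518 g/L × 3.93 L = 2.036 g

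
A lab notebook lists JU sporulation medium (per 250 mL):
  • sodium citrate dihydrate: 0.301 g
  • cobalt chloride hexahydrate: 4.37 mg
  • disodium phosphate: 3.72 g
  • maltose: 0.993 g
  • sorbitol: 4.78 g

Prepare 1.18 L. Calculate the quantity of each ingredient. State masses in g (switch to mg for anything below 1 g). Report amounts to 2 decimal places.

Scale factor = 1180 mL / 250 mL = 4.72.
sodium citrate dihydrate: 0.301 g × (1180 mL / 250 mL) = 1.42 g
cobalt chloride hexahydrate: 4.37 mg × (1180 mL / 250 mL) = 20.63 mg
disodium phosphate: 3.72 g × (1180 mL / 250 mL) = 17.56 g
maltose: 0.993 g × (1180 mL / 250 mL) = 4.69 g
sorbitol: 4.78 g × (1180 mL / 250 mL) = 22.56 g

sodium citrate dihydrate 1.42 g; cobalt chloride hexahydrate 20.63 mg; disodium phosphate 17.56 g; maltose 4.69 g; sorbitol 22.56 g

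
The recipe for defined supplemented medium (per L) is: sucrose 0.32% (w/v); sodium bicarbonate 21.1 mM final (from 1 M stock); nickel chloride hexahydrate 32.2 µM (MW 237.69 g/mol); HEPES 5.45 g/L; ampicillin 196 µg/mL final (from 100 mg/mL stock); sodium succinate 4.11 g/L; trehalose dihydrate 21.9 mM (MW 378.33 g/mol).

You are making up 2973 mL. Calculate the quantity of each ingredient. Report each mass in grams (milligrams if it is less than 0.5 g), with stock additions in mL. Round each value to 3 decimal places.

Target volume = 2973 mL = 2.973 L.
sucrose: 0.32% w/v = 3.2 g/L → 3.2 × 2.973 L = 9.514 g
sodium bicarbonate: dilute stock: 21.1 mM × 2973 mL ÷ 1000 mM = 62.730 mL
nickel chloride hexahydrate: 32.2 µmol/L × 237.69 g/mol × 2.973 L ÷ 1000 = 22.754 mg
HEPES: 5.45 g/L × 2.973 L = 16.203 g
ampicillin: V = C2·V2/C1 = 196 µg/mL × 2973 mL ÷ 100000 µg/mL = 5.827 mL
sodium succinate: 4.11 g/L × 2.973 L = 12.219 g
trehalose dihydrate: 21.9 mmol/L × 378.33 g/mol × 2.973 L ÷ 1000 = 24.633 g

sucrose 9.514 g; sodium bicarbonate 62.730 mL; nickel chloride hexahydrate 22.754 mg; HEPES 16.203 g; ampicillin 5.827 mL; sodium succinate 12.219 g; trehalose dihydrate 24.633 g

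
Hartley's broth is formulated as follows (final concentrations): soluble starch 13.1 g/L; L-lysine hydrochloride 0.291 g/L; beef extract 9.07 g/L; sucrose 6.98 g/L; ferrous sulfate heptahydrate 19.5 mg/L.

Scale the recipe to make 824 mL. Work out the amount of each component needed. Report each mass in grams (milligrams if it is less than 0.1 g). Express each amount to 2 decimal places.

soluble starch 10.79 g; L-lysine hydrochloride 0.24 g; beef extract 7.47 g; sucrose 5.75 g; ferrous sulfate heptahydrate 16.07 mg

Scale factor relative to 1 L: 0.824.
soluble starch: 13.1 g/L × 0.824 L = 10.79 g
L-lysine hydrochloride: 0.291 g/L × 0.824 L = 0.24 g
beef extract: 9.07 g/L × 0.824 L = 7.47 g
sucrose: 6.98 g/L × 0.824 L = 5.75 g
ferrous sulfate heptahydrate: 19.5 mg/L × 0.824 L = 16.07 mg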